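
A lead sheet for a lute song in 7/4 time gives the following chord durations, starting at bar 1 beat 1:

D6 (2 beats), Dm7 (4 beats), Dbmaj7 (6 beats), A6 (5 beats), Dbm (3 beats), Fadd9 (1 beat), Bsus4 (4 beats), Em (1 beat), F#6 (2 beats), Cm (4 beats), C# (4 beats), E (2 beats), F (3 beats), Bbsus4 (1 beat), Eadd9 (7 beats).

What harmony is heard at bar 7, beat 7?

Beat 7 of bar 7 is beat (7−1)×7 + 7 = 49 overall.
Running totals: D6 ends at 2, Dm7 ends at 6, Dbmaj7 ends at 12, A6 ends at 17, Dbm ends at 20, Fadd9 ends at 21, Bsus4 ends at 25, Em ends at 26, F#6 ends at 28, Cm ends at 32, C# ends at 36, E ends at 38, F ends at 41, Bbsus4 ends at 42, Eadd9 ends at 49.
Beat 49 falls within Eadd9.

Eadd9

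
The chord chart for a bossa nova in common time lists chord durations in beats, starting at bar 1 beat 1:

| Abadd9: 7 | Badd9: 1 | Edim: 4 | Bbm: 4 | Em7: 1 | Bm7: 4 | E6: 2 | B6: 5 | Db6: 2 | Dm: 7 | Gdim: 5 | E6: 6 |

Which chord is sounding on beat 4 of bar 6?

B6

Beat 4 of bar 6 is beat (6−1)×4 + 4 = 24 overall.
Running totals: Abadd9 ends at 7, Badd9 ends at 8, Edim ends at 12, Bbm ends at 16, Em7 ends at 17, Bm7 ends at 21, E6 ends at 23, B6 ends at 28.
Beat 24 falls within B6.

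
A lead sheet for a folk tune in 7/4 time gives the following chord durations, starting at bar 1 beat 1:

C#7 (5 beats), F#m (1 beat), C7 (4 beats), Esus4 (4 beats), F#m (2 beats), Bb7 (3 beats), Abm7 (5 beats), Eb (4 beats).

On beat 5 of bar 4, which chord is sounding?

Eb

Beat 5 of bar 4 is beat (4−1)×7 + 5 = 26 overall.
Running totals: C#7 ends at 5, F#m ends at 6, C7 ends at 10, Esus4 ends at 14, F#m ends at 16, Bb7 ends at 19, Abm7 ends at 24, Eb ends at 28.
Beat 26 falls within Eb.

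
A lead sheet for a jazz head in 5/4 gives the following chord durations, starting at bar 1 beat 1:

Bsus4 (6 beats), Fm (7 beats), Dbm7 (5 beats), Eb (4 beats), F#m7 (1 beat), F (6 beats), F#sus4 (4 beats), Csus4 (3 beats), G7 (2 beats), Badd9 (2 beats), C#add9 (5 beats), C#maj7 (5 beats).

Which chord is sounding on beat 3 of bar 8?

G7

Beat 3 of bar 8 is beat (8−1)×5 + 3 = 38 overall.
Running totals: Bsus4 ends at 6, Fm ends at 13, Dbm7 ends at 18, Eb ends at 22, F#m7 ends at 23, F ends at 29, F#sus4 ends at 33, Csus4 ends at 36, G7 ends at 38.
Beat 38 falls within G7.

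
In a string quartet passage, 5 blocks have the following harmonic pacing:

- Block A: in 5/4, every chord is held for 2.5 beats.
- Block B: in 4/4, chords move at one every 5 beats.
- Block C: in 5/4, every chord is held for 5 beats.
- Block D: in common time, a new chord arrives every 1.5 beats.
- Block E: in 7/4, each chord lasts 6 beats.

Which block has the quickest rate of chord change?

Block D

A: 5 beats/bar ÷ 2.5 beats/chord = 2 chords/bar.
B: 4 beats/bar ÷ 5 beats/chord = 0.8 chords/bar.
C: 5 beats/bar ÷ 5 beats/chord = 1 chord/bar.
D: 4 beats/bar ÷ 1.5 beats/chord = 8/3 chords/bar.
E: 7 beats/bar ÷ 6 beats/chord = 7/6 chords/bar.
Fastest is D at 8/3 chords/bar.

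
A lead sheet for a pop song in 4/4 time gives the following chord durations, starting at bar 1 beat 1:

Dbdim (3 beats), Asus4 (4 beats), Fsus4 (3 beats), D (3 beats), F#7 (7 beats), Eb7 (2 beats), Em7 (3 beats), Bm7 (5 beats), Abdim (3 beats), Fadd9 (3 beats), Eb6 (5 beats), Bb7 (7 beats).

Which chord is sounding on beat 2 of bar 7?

Beat 2 of bar 7 is beat (7−1)×4 + 2 = 26 overall.
Running totals: Dbdim ends at 3, Asus4 ends at 7, Fsus4 ends at 10, D ends at 13, F#7 ends at 20, Eb7 ends at 22, Em7 ends at 25, Bm7 ends at 30.
Beat 26 falls within Bm7.

Bm7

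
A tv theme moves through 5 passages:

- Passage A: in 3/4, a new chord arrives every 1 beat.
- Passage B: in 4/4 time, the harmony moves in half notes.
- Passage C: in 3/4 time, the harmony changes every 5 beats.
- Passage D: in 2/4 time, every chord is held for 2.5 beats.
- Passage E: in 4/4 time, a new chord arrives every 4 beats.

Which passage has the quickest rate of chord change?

A: each chord is 1 beat in 3/4, so 3 per bar.
B: each chord is 2 beats in 4/4, so 2 per bar.
C: each chord is 5 beats in 3/4, so 0.6 per bar.
D: each chord is 2.5 beats in 2/4, so 0.8 per bar.
E: each chord is 4 beats in 4/4, so 1 per bar.
Fastest is A at 3 chords/bar.

Passage A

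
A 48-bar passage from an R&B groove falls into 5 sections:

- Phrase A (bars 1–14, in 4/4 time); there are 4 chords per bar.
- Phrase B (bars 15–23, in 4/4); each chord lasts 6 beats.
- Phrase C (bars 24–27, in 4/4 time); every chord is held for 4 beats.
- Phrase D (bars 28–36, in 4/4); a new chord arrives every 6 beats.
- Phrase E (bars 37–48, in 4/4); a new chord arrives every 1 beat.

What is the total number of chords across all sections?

120 chords

A: 14·4 = 56 beats, 56/1 = 56 chords.
B: 9·4 = 36 beats, 36/6 = 6 chords.
C: 4·4 = 16 beats, 16/4 = 4 chords.
D: 9·4 = 36 beats, 36/6 = 6 chords.
E: 12·4 = 48 beats, 48/1 = 48 chords.
Total: 56 + 6 + 4 + 6 + 48 = 120.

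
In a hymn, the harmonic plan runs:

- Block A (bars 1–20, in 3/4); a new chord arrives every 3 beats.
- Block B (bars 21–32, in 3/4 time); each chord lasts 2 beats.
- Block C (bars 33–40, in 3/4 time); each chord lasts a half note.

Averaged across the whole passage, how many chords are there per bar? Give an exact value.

1.25 chords per bar

A: 20 bars of 3 beats is 60 beats; at 3 beats each that's 20 chords.
B: 12 bars of 3 beats is 36 beats; at 2 beats each that's 18 chords.
C: 8 bars of 3 beats is 24 beats; at 2 beats each that's 12 chords.
Overall: 50 chords over 40 bars → 50/40 = 1.25 chords per bar.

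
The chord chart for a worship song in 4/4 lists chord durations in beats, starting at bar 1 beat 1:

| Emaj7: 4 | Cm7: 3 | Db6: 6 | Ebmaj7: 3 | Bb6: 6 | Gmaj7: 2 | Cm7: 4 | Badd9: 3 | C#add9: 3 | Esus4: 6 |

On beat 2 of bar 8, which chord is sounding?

Beat 2 of bar 8 is beat (8−1)×4 + 2 = 30 overall.
Running totals: Emaj7 ends at 4, Cm7 ends at 7, Db6 ends at 13, Ebmaj7 ends at 16, Bb6 ends at 22, Gmaj7 ends at 24, Cm7 ends at 28, Badd9 ends at 31.
Beat 30 falls within Badd9.

Badd9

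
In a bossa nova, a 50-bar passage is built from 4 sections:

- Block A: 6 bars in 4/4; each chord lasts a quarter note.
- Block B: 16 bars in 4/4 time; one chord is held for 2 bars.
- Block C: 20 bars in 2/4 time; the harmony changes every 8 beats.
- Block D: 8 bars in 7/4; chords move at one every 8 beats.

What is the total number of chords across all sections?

A: 6 bars × 4 beats = 24 beats; 1 beat/chord → 24 chords.
B: 16 bars × 4 beats = 64 beats; 8 beats/chord → 8 chords.
C: 20 bars × 2 beats = 40 beats; 8 beats/chord → 5 chords.
D: 8 bars × 7 beats = 56 beats; 8 beats/chord → 7 chords.
Total: 24 + 8 + 5 + 7 = 44.

44 chords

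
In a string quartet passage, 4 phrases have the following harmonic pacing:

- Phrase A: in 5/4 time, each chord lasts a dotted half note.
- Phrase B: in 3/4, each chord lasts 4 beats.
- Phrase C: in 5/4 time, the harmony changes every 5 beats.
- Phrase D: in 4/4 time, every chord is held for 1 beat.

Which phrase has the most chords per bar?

A: each chord is 3 beats in 5/4, so 5/3 per bar.
B: each chord is 4 beats in 3/4, so 0.75 per bar.
C: each chord is 5 beats in 5/4, so 1 per bar.
D: each chord is 1 beat in 4/4, so 4 per bar.
Fastest is D at 4 chords/bar.

Phrase D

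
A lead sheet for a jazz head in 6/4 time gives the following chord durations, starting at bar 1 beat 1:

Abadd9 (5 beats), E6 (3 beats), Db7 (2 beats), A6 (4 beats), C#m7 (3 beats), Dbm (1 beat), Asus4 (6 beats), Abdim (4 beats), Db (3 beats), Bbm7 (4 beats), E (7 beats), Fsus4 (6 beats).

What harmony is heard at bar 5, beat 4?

Abdim

Beat 4 of bar 5 is beat (5−1)×6 + 4 = 28 overall.
Running totals: Abadd9 ends at 5, E6 ends at 8, Db7 ends at 10, A6 ends at 14, C#m7 ends at 17, Dbm ends at 18, Asus4 ends at 24, Abdim ends at 28.
Beat 28 falls within Abdim.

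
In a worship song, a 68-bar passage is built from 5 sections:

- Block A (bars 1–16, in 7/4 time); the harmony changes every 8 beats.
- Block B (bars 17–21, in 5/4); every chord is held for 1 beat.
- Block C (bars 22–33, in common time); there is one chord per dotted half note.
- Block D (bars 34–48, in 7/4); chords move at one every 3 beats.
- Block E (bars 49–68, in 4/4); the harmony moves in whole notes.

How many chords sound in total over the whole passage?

A: 16·7 = 112 beats, 112/8 = 14 chords.
B: 5·5 = 25 beats, 25/1 = 25 chords.
C: 12·4 = 48 beats, 48/3 = 16 chords.
D: 15·7 = 105 beats, 105/3 = 35 chords.
E: 20·4 = 80 beats, 80/4 = 20 chords.
Total: 14 + 25 + 16 + 35 + 20 = 110.

110 chords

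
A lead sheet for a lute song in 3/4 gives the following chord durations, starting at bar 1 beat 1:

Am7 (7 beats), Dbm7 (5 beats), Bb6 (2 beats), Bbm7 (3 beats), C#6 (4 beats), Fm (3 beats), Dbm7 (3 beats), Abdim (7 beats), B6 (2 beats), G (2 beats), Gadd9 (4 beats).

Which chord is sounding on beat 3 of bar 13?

Gadd9

Beat 3 of bar 13 is beat (13−1)×3 + 3 = 39 overall.
Running totals: Am7 ends at 7, Dbm7 ends at 12, Bb6 ends at 14, Bbm7 ends at 17, C#6 ends at 21, Fm ends at 24, Dbm7 ends at 27, Abdim ends at 34, B6 ends at 36, G ends at 38, Gadd9 ends at 42.
Beat 39 falls within Gadd9.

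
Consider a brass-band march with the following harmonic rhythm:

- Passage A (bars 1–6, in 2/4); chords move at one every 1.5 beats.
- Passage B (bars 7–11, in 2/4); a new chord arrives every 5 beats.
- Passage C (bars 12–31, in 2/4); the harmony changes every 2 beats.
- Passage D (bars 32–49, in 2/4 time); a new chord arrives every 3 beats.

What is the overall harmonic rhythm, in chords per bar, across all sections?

A: 6 × 2 = 12 beats ÷ 1.5 = 8 chords.
B: 5 × 2 = 10 beats ÷ 5 = 2 chords.
C: 20 × 2 = 40 beats ÷ 2 = 20 chords.
D: 18 × 2 = 36 beats ÷ 3 = 12 chords.
Overall: 42 chords over 49 bars → 42/49 = 6/7 chords per bar.

6/7 chords per bar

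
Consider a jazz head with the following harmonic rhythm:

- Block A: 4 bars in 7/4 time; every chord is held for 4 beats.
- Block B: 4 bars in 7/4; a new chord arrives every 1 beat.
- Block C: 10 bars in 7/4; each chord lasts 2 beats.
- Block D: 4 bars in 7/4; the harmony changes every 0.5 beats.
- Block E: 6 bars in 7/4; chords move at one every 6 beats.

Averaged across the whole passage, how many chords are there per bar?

A: 4 × 7 = 28 beats ÷ 4 = 7 chords.
B: 4 × 7 = 28 beats ÷ 1 = 28 chords.
C: 10 × 7 = 70 beats ÷ 2 = 35 chords.
D: 4 × 7 = 28 beats ÷ 0.5 = 56 chords.
E: 6 × 7 = 42 beats ÷ 6 = 7 chords.
Overall: 133 chords over 28 bars → 133/28 = 4.75 chords per bar.

4.75 chords per bar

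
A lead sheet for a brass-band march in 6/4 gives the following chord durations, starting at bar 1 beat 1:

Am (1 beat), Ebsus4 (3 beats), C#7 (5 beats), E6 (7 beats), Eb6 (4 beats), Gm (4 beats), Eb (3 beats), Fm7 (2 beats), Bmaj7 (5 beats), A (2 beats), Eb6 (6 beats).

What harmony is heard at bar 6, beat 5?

Beat 5 of bar 6 is beat (6−1)×6 + 5 = 35 overall.
Running totals: Am ends at 1, Ebsus4 ends at 4, C#7 ends at 9, E6 ends at 16, Eb6 ends at 20, Gm ends at 24, Eb ends at 27, Fm7 ends at 29, Bmaj7 ends at 34, A ends at 36.
Beat 35 falls within A.

A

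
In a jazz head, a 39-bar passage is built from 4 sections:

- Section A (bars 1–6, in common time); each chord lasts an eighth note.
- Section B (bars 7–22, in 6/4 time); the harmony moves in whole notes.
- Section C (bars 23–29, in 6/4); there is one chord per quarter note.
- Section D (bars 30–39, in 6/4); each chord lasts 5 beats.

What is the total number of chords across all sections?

126 chords

A: 6 bars × 4 beats = 24 beats; 0.5 beats/chord → 48 chords.
B: 16 bars × 6 beats = 96 beats; 4 beats/chord → 24 chords.
C: 7 bars × 6 beats = 42 beats; 1 beat/chord → 42 chords.
D: 10 bars × 6 beats = 60 beats; 5 beats/chord → 12 chords.
Total: 48 + 24 + 42 + 12 = 126.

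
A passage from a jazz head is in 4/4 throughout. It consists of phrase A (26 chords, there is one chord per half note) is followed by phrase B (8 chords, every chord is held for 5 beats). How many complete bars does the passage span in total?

A: 26 × 2 = 52 beats = 13 bars.
B: 8 × 5 = 40 beats = 10 bars.
Total: 13 + 10 = 23 bars.

23 bars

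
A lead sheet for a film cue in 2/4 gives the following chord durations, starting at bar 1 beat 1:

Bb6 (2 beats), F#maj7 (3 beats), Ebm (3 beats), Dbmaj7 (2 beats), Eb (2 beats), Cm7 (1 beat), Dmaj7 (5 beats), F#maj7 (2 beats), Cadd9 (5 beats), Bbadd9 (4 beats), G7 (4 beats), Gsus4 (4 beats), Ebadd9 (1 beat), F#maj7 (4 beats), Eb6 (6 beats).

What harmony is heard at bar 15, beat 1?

Beat 1 of bar 15 is beat (15−1)×2 + 1 = 29 overall.
Running totals: Bb6 ends at 2, F#maj7 ends at 5, Ebm ends at 8, Dbmaj7 ends at 10, Eb ends at 12, Cm7 ends at 13, Dmaj7 ends at 18, F#maj7 ends at 20, Cadd9 ends at 25, Bbadd9 ends at 29.
Beat 29 falls within Bbadd9.

Bbadd9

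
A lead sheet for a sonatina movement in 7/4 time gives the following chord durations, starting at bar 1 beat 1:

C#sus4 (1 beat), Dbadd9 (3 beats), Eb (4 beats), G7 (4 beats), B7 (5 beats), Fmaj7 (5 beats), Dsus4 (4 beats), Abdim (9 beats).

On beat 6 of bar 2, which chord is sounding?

B7

Beat 6 of bar 2 is beat (2−1)×7 + 6 = 13 overall.
Running totals: C#sus4 ends at 1, Dbadd9 ends at 4, Eb ends at 8, G7 ends at 12, B7 ends at 17.
Beat 13 falls within B7.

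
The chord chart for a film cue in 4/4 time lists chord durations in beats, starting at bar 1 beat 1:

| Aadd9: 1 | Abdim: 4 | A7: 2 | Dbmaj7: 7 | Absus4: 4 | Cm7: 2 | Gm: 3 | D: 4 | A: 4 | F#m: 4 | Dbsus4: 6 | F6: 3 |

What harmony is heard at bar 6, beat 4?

D

Beat 4 of bar 6 is beat (6−1)×4 + 4 = 24 overall.
Running totals: Aadd9 ends at 1, Abdim ends at 5, A7 ends at 7, Dbmaj7 ends at 14, Absus4 ends at 18, Cm7 ends at 20, Gm ends at 23, D ends at 27.
Beat 24 falls within D.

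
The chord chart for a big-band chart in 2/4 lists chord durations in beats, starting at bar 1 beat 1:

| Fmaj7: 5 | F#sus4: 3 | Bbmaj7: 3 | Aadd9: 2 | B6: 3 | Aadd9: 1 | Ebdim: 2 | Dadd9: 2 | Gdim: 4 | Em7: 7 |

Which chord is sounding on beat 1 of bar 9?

Aadd9

Beat 1 of bar 9 is beat (9−1)×2 + 1 = 17 overall.
Running totals: Fmaj7 ends at 5, F#sus4 ends at 8, Bbmaj7 ends at 11, Aadd9 ends at 13, B6 ends at 16, Aadd9 ends at 17.
Beat 17 falls within Aadd9.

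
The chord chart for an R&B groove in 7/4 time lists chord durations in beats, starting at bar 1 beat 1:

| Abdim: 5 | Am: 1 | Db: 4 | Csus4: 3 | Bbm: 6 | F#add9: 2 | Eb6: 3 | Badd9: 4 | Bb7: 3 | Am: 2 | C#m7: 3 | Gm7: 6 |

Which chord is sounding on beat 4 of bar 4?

Beat 4 of bar 4 is beat (4−1)×7 + 4 = 25 overall.
Running totals: Abdim ends at 5, Am ends at 6, Db ends at 10, Csus4 ends at 13, Bbm ends at 19, F#add9 ends at 21, Eb6 ends at 24, Badd9 ends at 28.
Beat 25 falls within Badd9.

Badd9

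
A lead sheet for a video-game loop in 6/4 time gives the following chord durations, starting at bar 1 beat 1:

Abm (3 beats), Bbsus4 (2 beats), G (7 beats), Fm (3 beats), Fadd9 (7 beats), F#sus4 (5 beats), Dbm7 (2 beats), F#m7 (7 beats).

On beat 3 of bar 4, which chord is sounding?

Beat 3 of bar 4 is beat (4−1)×6 + 3 = 21 overall.
Running totals: Abm ends at 3, Bbsus4 ends at 5, G ends at 12, Fm ends at 15, Fadd9 ends at 22.
Beat 21 falls within Fadd9.

Fadd9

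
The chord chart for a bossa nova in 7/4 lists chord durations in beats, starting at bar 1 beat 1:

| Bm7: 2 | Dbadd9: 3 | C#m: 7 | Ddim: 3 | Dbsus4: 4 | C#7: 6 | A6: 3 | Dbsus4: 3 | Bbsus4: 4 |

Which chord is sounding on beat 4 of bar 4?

Beat 4 of bar 4 is beat (4−1)×7 + 4 = 25 overall.
Running totals: Bm7 ends at 2, Dbadd9 ends at 5, C#m ends at 12, Ddim ends at 15, Dbsus4 ends at 19, C#7 ends at 25.
Beat 25 falls within C#7.

C#7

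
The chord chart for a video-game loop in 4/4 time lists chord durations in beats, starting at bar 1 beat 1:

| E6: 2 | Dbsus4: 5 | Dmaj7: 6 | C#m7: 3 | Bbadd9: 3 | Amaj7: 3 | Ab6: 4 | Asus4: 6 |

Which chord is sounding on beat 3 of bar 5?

Beat 3 of bar 5 is beat (5−1)×4 + 3 = 19 overall.
Running totals: E6 ends at 2, Dbsus4 ends at 7, Dmaj7 ends at 13, C#m7 ends at 16, Bbadd9 ends at 19.
Beat 19 falls within Bbadd9.

Bbadd9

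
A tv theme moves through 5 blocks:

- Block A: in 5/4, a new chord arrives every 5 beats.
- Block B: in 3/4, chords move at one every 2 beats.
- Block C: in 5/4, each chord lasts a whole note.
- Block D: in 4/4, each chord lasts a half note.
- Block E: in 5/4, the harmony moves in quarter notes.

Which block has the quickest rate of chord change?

A: each chord is 5 beats in 5/4, so 1 per bar.
B: each chord is 2 beats in 3/4, so 1.5 per bar.
C: each chord is 4 beats in 5/4, so 1.25 per bar.
D: each chord is 2 beats in 4/4, so 2 per bar.
E: each chord is 1 beat in 5/4, so 5 per bar.
Fastest is E at 5 chords/bar.

Block E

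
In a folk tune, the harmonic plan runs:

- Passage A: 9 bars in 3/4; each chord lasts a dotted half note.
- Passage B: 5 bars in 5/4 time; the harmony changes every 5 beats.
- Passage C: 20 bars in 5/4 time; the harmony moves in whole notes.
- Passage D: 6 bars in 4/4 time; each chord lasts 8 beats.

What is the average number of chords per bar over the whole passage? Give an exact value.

A: 9 bars of 3 beats is 27 beats; at 3 beats each that's 9 chords.
B: 5 bars of 5 beats is 25 beats; at 5 beats each that's 5 chords.
C: 20 bars of 5 beats is 100 beats; at 4 beats each that's 25 chords.
D: 6 bars of 4 beats is 24 beats; at 8 beats each that's 3 chords.
Overall: 42 chords over 40 bars → 42/40 = 1.05 chords per bar.

1.05 chords per bar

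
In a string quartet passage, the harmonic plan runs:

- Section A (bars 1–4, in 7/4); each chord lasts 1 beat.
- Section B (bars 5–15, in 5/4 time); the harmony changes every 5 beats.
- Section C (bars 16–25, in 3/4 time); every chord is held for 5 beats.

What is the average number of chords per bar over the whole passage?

1.8 chords per bar

A: 4 × 7 = 28 beats ÷ 1 = 28 chords.
B: 11 × 5 = 55 beats ÷ 5 = 11 chords.
C: 10 × 3 = 30 beats ÷ 5 = 6 chords.
Overall: 45 chords over 25 bars → 45/25 = 1.8 chords per bar.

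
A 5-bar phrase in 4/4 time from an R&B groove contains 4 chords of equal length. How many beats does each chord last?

5 bars × 4 beats/bar = 20 beats total.
20 beats ÷ 4 chords = 5 beats per chord.

5 beats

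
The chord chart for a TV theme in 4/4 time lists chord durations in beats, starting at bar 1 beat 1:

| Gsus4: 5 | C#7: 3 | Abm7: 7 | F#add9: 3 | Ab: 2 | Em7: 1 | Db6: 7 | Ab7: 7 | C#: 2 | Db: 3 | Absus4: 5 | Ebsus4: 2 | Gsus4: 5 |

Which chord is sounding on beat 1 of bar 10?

C#

Beat 1 of bar 10 is beat (10−1)×4 + 1 = 37 overall.
Running totals: Gsus4 ends at 5, C#7 ends at 8, Abm7 ends at 15, F#add9 ends at 18, Ab ends at 20, Em7 ends at 21, Db6 ends at 28, Ab7 ends at 35, C# ends at 37.
Beat 37 falls within C#.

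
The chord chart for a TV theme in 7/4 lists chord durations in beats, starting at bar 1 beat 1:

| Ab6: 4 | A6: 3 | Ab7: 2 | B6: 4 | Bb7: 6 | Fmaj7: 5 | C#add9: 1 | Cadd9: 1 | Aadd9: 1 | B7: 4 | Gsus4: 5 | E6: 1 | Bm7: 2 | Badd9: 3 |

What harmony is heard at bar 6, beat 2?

E6

Beat 2 of bar 6 is beat (6−1)×7 + 2 = 37 overall.
Running totals: Ab6 ends at 4, A6 ends at 7, Ab7 ends at 9, B6 ends at 13, Bb7 ends at 19, Fmaj7 ends at 24, C#add9 ends at 25, Cadd9 ends at 26, Aadd9 ends at 27, B7 ends at 31, Gsus4 ends at 36, E6 ends at 37.
Beat 37 falls within E6.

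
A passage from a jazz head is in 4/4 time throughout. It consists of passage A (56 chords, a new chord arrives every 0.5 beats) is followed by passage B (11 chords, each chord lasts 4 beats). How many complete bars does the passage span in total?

18 bars

A: 56 × 0.5 = 28 beats = 7 bars.
B: 11 × 4 = 44 beats = 11 bars.
Total: 7 + 11 = 18 bars.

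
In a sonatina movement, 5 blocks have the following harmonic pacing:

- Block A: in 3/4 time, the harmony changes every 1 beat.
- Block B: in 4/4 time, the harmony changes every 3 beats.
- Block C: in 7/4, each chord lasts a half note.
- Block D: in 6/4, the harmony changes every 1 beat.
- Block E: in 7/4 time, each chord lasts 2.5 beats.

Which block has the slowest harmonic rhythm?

Block B

A: 3/1 = 3 chords/bar.
B: 4/3 = 4/3 chords/bar.
C: 7/2 = 3.5 chords/bar.
D: 6/1 = 6 chords/bar.
E: 7/2.5 = 2.8 chords/bar.
Slowest is B at 4/3 chords/bar.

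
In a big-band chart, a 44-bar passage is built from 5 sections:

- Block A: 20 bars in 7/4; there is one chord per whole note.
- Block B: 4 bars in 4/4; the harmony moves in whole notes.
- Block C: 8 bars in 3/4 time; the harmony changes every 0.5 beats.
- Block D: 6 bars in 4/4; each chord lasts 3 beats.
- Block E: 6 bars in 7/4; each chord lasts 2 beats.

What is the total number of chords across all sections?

A has 140 beats and chords last 4 each, so 35 chords.
B has 16 beats and chords last 4 each, so 4 chords.
C has 24 beats and chords last 0.5 each, so 48 chords.
D has 24 beats and chords last 3 each, so 8 chords.
E has 42 beats and chords last 2 each, so 21 chords.
Total: 35 + 4 + 48 + 8 + 21 = 116.

116 chords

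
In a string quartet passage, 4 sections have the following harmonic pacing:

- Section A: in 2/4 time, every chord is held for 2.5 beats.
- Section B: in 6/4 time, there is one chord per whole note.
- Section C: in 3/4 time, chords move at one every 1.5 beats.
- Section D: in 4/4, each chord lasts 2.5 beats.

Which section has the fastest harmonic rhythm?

Section C

A: each chord is 2.5 beats in 2/4, so 0.8 per bar.
B: each chord is 4 beats in 6/4, so 1.5 per bar.
C: each chord is 1.5 beats in 3/4, so 2 per bar.
D: each chord is 2.5 beats in 4/4, so 1.6 per bar.
Fastest is C at 2 chords/bar.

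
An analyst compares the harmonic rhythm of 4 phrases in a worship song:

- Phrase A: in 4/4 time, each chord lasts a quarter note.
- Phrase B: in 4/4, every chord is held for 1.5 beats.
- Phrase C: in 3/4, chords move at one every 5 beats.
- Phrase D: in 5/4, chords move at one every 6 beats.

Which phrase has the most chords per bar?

A: each chord is 1 beat in 4/4, so 4 per bar.
B: each chord is 1.5 beats in 4/4, so 8/3 per bar.
C: each chord is 5 beats in 3/4, so 0.6 per bar.
D: each chord is 6 beats in 5/4, so 5/6 per bar.
Fastest is A at 4 chords/bar.

Phrase A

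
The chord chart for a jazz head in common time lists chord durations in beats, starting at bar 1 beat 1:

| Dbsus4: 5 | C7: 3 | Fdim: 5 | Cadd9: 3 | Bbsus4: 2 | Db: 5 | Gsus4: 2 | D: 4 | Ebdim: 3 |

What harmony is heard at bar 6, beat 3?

Beat 3 of bar 6 is beat (6−1)×4 + 3 = 23 overall.
Running totals: Dbsus4 ends at 5, C7 ends at 8, Fdim ends at 13, Cadd9 ends at 16, Bbsus4 ends at 18, Db ends at 23.
Beat 23 falls within Db.

Db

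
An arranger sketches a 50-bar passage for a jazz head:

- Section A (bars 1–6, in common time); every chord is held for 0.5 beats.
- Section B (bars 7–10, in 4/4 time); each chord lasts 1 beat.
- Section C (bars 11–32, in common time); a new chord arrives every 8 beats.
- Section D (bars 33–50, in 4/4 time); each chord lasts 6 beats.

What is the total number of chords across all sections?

87 chords

A: 6 bars × 4 beats = 24 beats; 0.5 beats/chord → 48 chords.
B: 4 bars × 4 beats = 16 beats; 1 beat/chord → 16 chords.
C: 22 bars × 4 beats = 88 beats; 8 beats/chord → 11 chords.
D: 18 bars × 4 beats = 72 beats; 6 beats/chord → 12 chords.
Total: 48 + 16 + 11 + 12 = 87.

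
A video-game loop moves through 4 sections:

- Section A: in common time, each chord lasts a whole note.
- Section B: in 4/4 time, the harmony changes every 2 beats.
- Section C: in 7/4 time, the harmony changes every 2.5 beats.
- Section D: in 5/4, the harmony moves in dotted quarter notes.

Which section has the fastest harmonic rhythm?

Section D

A: 4/4 = 1 chord/bar.
B: 4/2 = 2 chords/bar.
C: 7/2.5 = 2.8 chords/bar.
D: 5/1.5 = 10/3 chords/bar.
Fastest is D at 10/3 chords/bar.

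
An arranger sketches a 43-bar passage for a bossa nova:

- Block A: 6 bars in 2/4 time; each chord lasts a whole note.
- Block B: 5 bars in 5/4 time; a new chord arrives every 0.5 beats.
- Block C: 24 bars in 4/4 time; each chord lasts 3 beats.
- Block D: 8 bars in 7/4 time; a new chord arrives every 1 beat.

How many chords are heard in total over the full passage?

141 chords

A: 6·2 = 12 beats, 12/4 = 3 chords.
B: 5·5 = 25 beats, 25/0.5 = 50 chords.
C: 24·4 = 96 beats, 96/3 = 32 chords.
D: 8·7 = 56 beats, 56/1 = 56 chords.
Total: 3 + 50 + 32 + 56 = 141.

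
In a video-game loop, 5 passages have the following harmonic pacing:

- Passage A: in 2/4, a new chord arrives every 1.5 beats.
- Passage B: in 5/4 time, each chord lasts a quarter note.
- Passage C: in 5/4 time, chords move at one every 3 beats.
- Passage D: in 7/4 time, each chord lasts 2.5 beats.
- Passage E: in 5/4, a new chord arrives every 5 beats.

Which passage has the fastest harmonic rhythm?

Passage B

A: 2 beats/bar ÷ 1.5 beats/chord = 4/3 chords/bar.
B: 5 beats/bar ÷ 1 beat/chord = 5 chords/bar.
C: 5 beats/bar ÷ 3 beats/chord = 5/3 chords/bar.
D: 7 beats/bar ÷ 2.5 beats/chord = 2.8 chords/bar.
E: 5 beats/bar ÷ 5 beats/chord = 1 chord/bar.
Fastest is B at 5 chords/bar.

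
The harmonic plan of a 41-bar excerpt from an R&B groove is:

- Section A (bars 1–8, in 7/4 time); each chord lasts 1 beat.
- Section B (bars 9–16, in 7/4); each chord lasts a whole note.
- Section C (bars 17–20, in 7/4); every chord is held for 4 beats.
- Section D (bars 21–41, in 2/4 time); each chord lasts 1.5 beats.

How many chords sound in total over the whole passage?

105 chords

A has 56 beats and chords last 1 each, so 56 chords.
B has 56 beats and chords last 4 each, so 14 chords.
C has 28 beats and chords last 4 each, so 7 chords.
D has 42 beats and chords last 1.5 each, so 28 chords.
Total: 56 + 14 + 7 + 28 = 105.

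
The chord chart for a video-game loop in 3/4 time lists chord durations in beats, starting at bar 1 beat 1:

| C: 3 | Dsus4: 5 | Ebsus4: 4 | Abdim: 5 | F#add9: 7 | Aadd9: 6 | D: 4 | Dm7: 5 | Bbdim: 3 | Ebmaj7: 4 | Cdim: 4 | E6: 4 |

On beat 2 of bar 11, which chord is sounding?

Beat 2 of bar 11 is beat (11−1)×3 + 2 = 32 overall.
Running totals: C ends at 3, Dsus4 ends at 8, Ebsus4 ends at 12, Abdim ends at 17, F#add9 ends at 24, Aadd9 ends at 30, D ends at 34.
Beat 32 falls within D.

D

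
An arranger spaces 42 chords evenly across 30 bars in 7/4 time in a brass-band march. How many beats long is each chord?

5 beats

30 bars × 7 beats/bar = 210 beats total.
210 beats ÷ 42 chords = 5 beats per chord.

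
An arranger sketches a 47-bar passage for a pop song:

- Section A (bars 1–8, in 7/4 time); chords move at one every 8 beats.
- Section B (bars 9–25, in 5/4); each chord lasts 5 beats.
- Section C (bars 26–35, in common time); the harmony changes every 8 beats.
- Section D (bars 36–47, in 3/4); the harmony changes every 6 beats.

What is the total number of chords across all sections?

35 chords

A has 56 beats and chords last 8 each, so 7 chords.
B has 85 beats and chords last 5 each, so 17 chords.
C has 40 beats and chords last 8 each, so 5 chords.
D has 36 beats and chords last 6 each, so 6 chords.
Total: 7 + 17 + 5 + 6 = 35.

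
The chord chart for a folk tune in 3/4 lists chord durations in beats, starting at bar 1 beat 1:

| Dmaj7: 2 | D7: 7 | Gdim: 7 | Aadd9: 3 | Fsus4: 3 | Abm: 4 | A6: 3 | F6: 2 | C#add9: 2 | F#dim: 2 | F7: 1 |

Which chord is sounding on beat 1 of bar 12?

Beat 1 of bar 12 is beat (12−1)×3 + 1 = 34 overall.
Running totals: Dmaj7 ends at 2, D7 ends at 9, Gdim ends at 16, Aadd9 ends at 19, Fsus4 ends at 22, Abm ends at 26, A6 ends at 29, F6 ends at 31, C#add9 ends at 33, F#dim ends at 35.
Beat 34 falls within F#dim.

F#dim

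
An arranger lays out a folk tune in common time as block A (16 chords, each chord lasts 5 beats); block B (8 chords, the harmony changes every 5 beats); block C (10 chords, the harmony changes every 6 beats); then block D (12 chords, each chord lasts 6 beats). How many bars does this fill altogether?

63 bars

A: 16 × 5 = 80 beats = 20 bars.
B: 8 × 5 = 40 beats = 10 bars.
C: 10 × 6 = 60 beats = 15 bars.
D: 12 × 6 = 72 beats = 18 bars.
Total: 20 + 10 + 15 + 18 = 63 bars.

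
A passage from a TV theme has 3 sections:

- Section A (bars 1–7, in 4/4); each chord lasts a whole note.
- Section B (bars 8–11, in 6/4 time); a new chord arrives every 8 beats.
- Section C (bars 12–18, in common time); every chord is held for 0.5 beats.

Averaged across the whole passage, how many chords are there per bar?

A: 7 bars of 4 beats is 28 beats; at 4 beats each that's 7 chords.
B: 4 bars of 6 beats is 24 beats; at 8 beats each that's 3 chords.
C: 7 bars of 4 beats is 28 beats; at 0.5 beats each that's 56 chords.
Overall: 66 chords over 18 bars → 66/18 = 11/3 chords per bar.

11/3 chords per bar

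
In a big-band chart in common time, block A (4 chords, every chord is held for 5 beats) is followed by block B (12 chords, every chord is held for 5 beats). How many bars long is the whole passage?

A: 4 × 5 = 20 beats = 5 bars.
B: 12 × 5 = 60 beats = 15 bars.
Total: 5 + 15 = 20 bars.

20 bars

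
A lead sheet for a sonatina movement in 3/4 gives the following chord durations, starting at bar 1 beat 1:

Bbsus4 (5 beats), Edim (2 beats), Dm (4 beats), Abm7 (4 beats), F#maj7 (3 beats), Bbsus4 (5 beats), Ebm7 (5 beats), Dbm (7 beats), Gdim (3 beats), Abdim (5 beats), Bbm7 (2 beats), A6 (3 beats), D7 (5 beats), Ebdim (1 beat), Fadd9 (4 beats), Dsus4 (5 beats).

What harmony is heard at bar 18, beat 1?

Beat 1 of bar 18 is beat (18−1)×3 + 1 = 52 overall.
Running totals: Bbsus4 ends at 5, Edim ends at 7, Dm ends at 11, Abm7 ends at 15, F#maj7 ends at 18, Bbsus4 ends at 23, Ebm7 ends at 28, Dbm ends at 35, Gdim ends at 38, Abdim ends at 43, Bbm7 ends at 45, A6 ends at 48, D7 ends at 53.
Beat 52 falls within D7.

D7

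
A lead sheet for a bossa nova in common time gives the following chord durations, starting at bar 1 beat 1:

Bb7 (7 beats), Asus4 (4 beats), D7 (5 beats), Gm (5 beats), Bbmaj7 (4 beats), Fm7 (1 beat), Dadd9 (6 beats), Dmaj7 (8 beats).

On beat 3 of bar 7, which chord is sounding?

Beat 3 of bar 7 is beat (7−1)×4 + 3 = 27 overall.
Running totals: Bb7 ends at 7, Asus4 ends at 11, D7 ends at 16, Gm ends at 21, Bbmaj7 ends at 25, Fm7 ends at 26, Dadd9 ends at 32.
Beat 27 falls within Dadd9.

Dadd9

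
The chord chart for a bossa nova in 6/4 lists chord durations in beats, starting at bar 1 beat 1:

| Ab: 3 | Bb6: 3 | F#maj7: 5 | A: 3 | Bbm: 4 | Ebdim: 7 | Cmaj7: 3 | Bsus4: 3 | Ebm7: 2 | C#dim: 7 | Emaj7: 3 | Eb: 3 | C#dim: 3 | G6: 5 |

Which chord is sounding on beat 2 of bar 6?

Ebm7

Beat 2 of bar 6 is beat (6−1)×6 + 2 = 32 overall.
Running totals: Ab ends at 3, Bb6 ends at 6, F#maj7 ends at 11, A ends at 14, Bbm ends at 18, Ebdim ends at 25, Cmaj7 ends at 28, Bsus4 ends at 31, Ebm7 ends at 33.
Beat 32 falls within Ebm7.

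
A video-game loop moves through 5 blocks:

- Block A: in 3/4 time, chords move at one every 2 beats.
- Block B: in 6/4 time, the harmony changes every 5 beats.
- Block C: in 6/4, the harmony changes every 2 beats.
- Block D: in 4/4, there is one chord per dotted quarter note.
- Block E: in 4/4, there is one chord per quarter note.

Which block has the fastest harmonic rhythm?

Block E

A: 3/2 = 1.5 chords/bar.
B: 6/5 = 1.2 chords/bar.
C: 6/2 = 3 chords/bar.
D: 4/1.5 = 8/3 chords/bar.
E: 4/1 = 4 chords/bar.
Fastest is E at 4 chords/bar.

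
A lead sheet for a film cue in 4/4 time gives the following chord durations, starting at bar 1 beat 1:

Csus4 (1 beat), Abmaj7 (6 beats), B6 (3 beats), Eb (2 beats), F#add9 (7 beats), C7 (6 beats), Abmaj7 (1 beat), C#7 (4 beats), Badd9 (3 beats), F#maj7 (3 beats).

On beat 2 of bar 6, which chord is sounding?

C7

Beat 2 of bar 6 is beat (6−1)×4 + 2 = 22 overall.
Running totals: Csus4 ends at 1, Abmaj7 ends at 7, B6 ends at 10, Eb ends at 12, F#add9 ends at 19, C7 ends at 25.
Beat 22 falls within C7.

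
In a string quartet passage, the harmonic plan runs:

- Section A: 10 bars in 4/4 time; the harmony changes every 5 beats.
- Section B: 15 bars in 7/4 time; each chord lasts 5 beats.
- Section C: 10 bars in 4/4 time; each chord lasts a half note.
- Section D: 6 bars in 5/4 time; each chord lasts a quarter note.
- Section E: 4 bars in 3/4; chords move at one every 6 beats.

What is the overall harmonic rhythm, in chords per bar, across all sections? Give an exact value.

1.8 chords per bar

A: 10 bars of 4 beats is 40 beats; at 5 beats each that's 8 chords.
B: 15 bars of 7 beats is 105 beats; at 5 beats each that's 21 chords.
C: 10 bars of 4 beats is 40 beats; at 2 beats each that's 20 chords.
D: 6 bars of 5 beats is 30 beats; at 1 beat each that's 30 chords.
E: 4 bars of 3 beats is 12 beats; at 6 beats each that's 2 chords.
Overall: 81 chords over 45 bars → 81/45 = 1.8 chords per bar.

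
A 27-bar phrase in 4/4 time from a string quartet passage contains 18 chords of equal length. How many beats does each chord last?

27 bars × 4 beats/bar = 108 beats total.
108 beats ÷ 18 chords = 6 beats per chord.

6 beats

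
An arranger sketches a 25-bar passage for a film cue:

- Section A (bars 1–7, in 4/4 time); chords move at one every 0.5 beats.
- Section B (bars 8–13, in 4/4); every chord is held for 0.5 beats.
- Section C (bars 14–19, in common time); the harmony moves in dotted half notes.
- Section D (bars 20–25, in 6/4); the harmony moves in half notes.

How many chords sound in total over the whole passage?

A has 28 beats and chords last 0.5 each, so 56 chords.
B has 24 beats and chords last 0.5 each, so 48 chords.
C has 24 beats and chords last 3 each, so 8 chords.
D has 36 beats and chords last 2 each, so 18 chords.
Total: 56 + 48 + 8 + 18 = 130.

130 chords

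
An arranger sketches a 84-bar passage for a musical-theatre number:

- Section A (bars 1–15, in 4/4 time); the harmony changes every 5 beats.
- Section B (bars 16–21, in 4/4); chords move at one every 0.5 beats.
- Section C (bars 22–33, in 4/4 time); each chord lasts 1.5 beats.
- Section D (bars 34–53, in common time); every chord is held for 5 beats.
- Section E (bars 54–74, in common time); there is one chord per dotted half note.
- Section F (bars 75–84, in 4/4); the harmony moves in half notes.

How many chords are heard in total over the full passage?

A: 15 bars × 4 beats = 60 beats; 5 beats/chord → 12 chords.
B: 6 bars × 4 beats = 24 beats; 0.5 beats/chord → 48 chords.
C: 12 bars × 4 beats = 48 beats; 1.5 beats/chord → 32 chords.
D: 20 bars × 4 beats = 80 beats; 5 beats/chord → 16 chords.
E: 21 bars × 4 beats = 84 beats; 3 beats/chord → 28 chords.
F: 10 bars × 4 beats = 40 beats; 2 beats/chord → 20 chords.
Total: 12 + 48 + 32 + 16 + 28 + 20 = 156.

156 chords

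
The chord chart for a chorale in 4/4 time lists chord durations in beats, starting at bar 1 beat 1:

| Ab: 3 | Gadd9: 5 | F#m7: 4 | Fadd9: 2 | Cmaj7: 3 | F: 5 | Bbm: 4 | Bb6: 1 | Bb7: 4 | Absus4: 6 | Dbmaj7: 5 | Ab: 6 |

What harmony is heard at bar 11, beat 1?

Beat 1 of bar 11 is beat (11−1)×4 + 1 = 41 overall.
Running totals: Ab ends at 3, Gadd9 ends at 8, F#m7 ends at 12, Fadd9 ends at 14, Cmaj7 ends at 17, F ends at 22, Bbm ends at 26, Bb6 ends at 27, Bb7 ends at 31, Absus4 ends at 37, Dbmaj7 ends at 42.
Beat 41 falls within Dbmaj7.

Dbmaj7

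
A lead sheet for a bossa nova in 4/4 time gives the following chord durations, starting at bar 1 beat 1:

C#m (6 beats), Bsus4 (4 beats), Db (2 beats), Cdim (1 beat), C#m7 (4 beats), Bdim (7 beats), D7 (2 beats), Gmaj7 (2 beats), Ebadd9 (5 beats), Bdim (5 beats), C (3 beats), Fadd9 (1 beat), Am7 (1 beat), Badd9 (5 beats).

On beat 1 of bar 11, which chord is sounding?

Beat 1 of bar 11 is beat (11−1)×4 + 1 = 41 overall.
Running totals: C#m ends at 6, Bsus4 ends at 10, Db ends at 12, Cdim ends at 13, C#m7 ends at 17, Bdim ends at 24, D7 ends at 26, Gmaj7 ends at 28, Ebadd9 ends at 33, Bdim ends at 38, C ends at 41.
Beat 41 falls within C.

C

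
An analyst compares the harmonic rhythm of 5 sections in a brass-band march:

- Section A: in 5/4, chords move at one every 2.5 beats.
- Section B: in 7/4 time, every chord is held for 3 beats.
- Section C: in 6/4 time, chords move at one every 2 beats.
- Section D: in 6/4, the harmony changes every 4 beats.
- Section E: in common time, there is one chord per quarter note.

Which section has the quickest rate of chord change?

Section E

A: each chord is 2.5 beats in 5/4, so 2 per bar.
B: each chord is 3 beats in 7/4, so 7/3 per bar.
C: each chord is 2 beats in 6/4, so 3 per bar.
D: each chord is 4 beats in 6/4, so 1.5 per bar.
E: each chord is 1 beat in 4/4, so 4 per bar.
Fastest is E at 4 chords/bar.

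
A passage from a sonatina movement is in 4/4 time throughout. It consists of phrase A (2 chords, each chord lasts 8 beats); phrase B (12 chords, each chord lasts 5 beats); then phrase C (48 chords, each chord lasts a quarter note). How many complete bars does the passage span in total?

A: 2 × 8 = 16 beats = 4 bars.
B: 12 × 5 = 60 beats = 15 bars.
C: 48 × 1 = 48 beats = 12 bars.
Total: 4 + 15 + 12 = 31 bars.

31 bars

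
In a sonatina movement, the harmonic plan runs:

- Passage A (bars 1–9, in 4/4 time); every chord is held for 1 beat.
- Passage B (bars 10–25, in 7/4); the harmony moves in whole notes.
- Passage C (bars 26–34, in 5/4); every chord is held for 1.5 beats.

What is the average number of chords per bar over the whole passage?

47/17 chords per bar

A: 9 × 4 = 36 beats ÷ 1 = 36 chords.
B: 16 × 7 = 112 beats ÷ 4 = 28 chords.
C: 9 × 5 = 45 beats ÷ 1.5 = 30 chords.
Overall: 94 chords over 34 bars → 94/34 = 47/17 chords per bar.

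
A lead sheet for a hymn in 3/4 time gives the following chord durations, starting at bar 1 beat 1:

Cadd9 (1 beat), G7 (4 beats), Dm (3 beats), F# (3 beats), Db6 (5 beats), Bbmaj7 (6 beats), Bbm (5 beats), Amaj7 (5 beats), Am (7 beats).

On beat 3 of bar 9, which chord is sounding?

Beat 3 of bar 9 is beat (9−1)×3 + 3 = 27 overall.
Running totals: Cadd9 ends at 1, G7 ends at 5, Dm ends at 8, F# ends at 11, Db6 ends at 16, Bbmaj7 ends at 22, Bbm ends at 27.
Beat 27 falls within Bbm.

Bbm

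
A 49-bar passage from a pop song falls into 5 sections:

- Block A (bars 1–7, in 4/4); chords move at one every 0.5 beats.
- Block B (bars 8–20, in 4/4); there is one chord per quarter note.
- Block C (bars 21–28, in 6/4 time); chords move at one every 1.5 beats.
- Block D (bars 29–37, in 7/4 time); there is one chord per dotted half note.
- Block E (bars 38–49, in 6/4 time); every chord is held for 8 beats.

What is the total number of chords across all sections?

170 chords

A: 7 bars × 4 beats = 28 beats; 0.5 beats/chord → 56 chords.
B: 13 bars × 4 beats = 52 beats; 1 beat/chord → 52 chords.
C: 8 bars × 6 beats = 48 beats; 1.5 beats/chord → 32 chords.
D: 9 bars × 7 beats = 63 beats; 3 beats/chord → 21 chords.
E: 12 bars × 6 beats = 72 beats; 8 beats/chord → 9 chords.
Total: 56 + 52 + 32 + 21 + 9 = 170.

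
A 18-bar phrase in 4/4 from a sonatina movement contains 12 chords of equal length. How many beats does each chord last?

18 bars × 4 beats/bar = 72 beats total.
72 beats ÷ 12 chords = 6 beats per chord.

6 beats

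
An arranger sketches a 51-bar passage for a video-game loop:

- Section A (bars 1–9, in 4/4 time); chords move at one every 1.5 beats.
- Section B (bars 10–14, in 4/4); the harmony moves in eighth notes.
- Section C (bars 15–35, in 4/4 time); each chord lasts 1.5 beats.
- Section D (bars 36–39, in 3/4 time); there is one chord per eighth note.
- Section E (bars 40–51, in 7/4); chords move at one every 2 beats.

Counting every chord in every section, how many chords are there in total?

186 chords

A has 36 beats and chords last 1.5 each, so 24 chords.
B has 20 beats and chords last 0.5 each, so 40 chords.
C has 84 beats and chords last 1.5 each, so 56 chords.
D has 12 beats and chords last 0.5 each, so 24 chords.
E has 84 beats and chords last 2 each, so 42 chords.
Total: 24 + 40 + 56 + 24 + 42 = 186.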